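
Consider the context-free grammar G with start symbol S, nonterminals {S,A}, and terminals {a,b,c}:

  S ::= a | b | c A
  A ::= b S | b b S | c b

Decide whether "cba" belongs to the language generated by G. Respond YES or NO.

CNF form of G:
  S -> T1 A | a | b
  A -> T0 S | T0 X2 | T1 T0
  T0 -> b
  T1 -> c
  X2 -> T0 S

CYK fill:
  [0..0]={T1}  "c"  orig:{}
  [1..1]={S,T0}  "b"  orig:{S}
  [2..2]={S}  "a"
  [0..1]={A}  "cb"
  [1..2]={A,X2}  "ba"  orig:{A}
  [0..2]={S}  "cba"

S ∈ T[0,2] ⇒ YES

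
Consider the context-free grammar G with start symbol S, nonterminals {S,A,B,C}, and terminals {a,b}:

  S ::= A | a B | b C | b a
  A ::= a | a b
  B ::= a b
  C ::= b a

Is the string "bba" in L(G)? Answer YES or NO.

Convert to CNF:
  S -> T0 B | T0 T1 | T1 C | T1 T0 | a
  A -> T0 T1 | a
  B -> T0 T1
  C -> T1 T0
  T0 -> a
  T1 -> b

Fill CYK table bottom-up:
  cell(0,0) b: {T1}  orig:{}
  cell(1,1) b: {T1}  orig:{}
  cell(2,2) a: {A,S,T0}  orig:{A,S}
  cell(0,1) bb: ∅
  cell(1,2) ba: {C,S}
  cell(0,2) bba: {S}

S ∈ T[0,2] ⇒ YES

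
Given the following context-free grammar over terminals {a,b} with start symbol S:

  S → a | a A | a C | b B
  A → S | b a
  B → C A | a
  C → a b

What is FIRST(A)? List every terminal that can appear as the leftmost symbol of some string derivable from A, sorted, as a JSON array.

Compute FIRST by fixpoint:
[1]
  A via A→b a: +{b}
  B via B→a: +{a}
  C via C→a b: +{a}
  S via S→a: +{a}
  S via S→b B: +{b}
  FIRST[S]={a,b}  FIRST[A]={b}  FIRST[B]={a}  FIRST[C]={a}
[2]
  A via A→S: +{a}
  FIRST[S]={a,b}  FIRST[A]={a,b}  FIRST[B]={a}  FIRST[C]={a}
[3] (no change)
  FIRST[S]={a,b}  FIRST[A]={a,b}  FIRST[B]={a}  FIRST[C]={a}

FIRST(A) = ["a", "b"]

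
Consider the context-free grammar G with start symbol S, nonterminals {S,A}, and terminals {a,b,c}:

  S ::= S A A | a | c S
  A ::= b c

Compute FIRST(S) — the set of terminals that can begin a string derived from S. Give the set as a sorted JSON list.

FIRST sets, iterate to fixpoint:
round 1:
  A via A→b c: +{b}
  S via S→a: +{a}
  S via S→c S: +{c}
  FIRST(S)={a,c}  FIRST(A)={b}
round 2: — fixpoint
  FIRST(S)={a,c}  FIRST(A)={b}

FIRST(S) = ["a", "c"]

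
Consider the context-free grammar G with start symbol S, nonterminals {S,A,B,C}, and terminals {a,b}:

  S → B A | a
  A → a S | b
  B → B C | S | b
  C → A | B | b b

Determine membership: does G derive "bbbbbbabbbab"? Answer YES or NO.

Convert to CNF:
  S -> B A | a
  A -> T0 S | b
  B -> B A | B C | a | b
  C -> B A | B C | T0 S | T1 T1 | a | b
  T0 -> a
  T1 -> b

CYK table (by increasing span):
  [0..0]={A,B,C,T1}  "b"  orig:{A,B,C}
  [1..1]={A,B,C,T1}  "b"  orig:{A,B,C}
  [2..2]={A,B,C,T1}  "b"  orig:{A,B,C}
  [3..3]={A,B,C,T1}  "b"  orig:{A,B,C}
  [4..4]={A,B,C,T1}  "b"  orig:{A,B,C}
  [5..5]={A,B,C,T1}  "b"  orig:{A,B,C}
  [6..6]={B,C,S,T0}  "a"  orig:{B,C,S}
  [7..7]={A,B,C,T1}  "b"  orig:{A,B,C}
  [8..8]={A,B,C,T1}  "b"  orig:{A,B,C}
  [9..9]={A,B,C,T1}  "b"  orig:{A,B,C}
  [10..10]={B,C,S,T0}  "a"  orig:{B,C,S}
  [11..11]={A,B,C,T1}  "b"  orig:{A,B,C}
  [0..1]={B,C,S}  "bb"
  [1..2]={B,C,S}  "bb"
  [2..3]={B,C,S}  "bb"
  [3..4]={B,C,S}  "bb"
  [4..5]={B,C,S}  "bb"
  [5..6]={B,C}  "ba"
  [6..7]={B,C,S}  "ab"
  [7..8]={B,C,S}  "bb"
  [8..9]={B,C,S}  "bb"
  [9..10]={B,C}  "ba"
  [10..11]={B,C,S}  "ab"
  [0..2]={B,C,S}  "bbb"
  [1..3]={B,C,S}  "bbb"
  [2..4]={B,C,S}  "bbb"
  [3..5]={B,C,S}  "bbb"
  [4..6]={B,C}  "bba"
  [5..7]={B,C,S}  "bab"
  [6..8]={A,B,C,S}  "abb"
  [7..9]={B,C,S}  "bbb"
  [8..10]={B,C}  "bba"
  [9..11]={B,C,S}  "bab"
  [0..3]={B,C,S}  "bbbb"
  [1..4]={B,C,S}  "bbbb"
  [2..5]={B,C,S}  "bbbb"
  [3..6]={B,C}  "bbba"
  [4..7]={B,C,S}  "bbab"
  [5..8]={B,C,S}  "babb"
  [6..9]={A,B,C,S}  "abbb"
  [7..10]={B,C}  "bbba"
  [8..11]={B,C,S}  "bbab"
  [0..4]={B,C,S}  "bbbbb"
  [1..5]={B,C,S}  "bbbbb"
  [2..6]={B,C}  "bbbba"
  [3..7]={B,C,S}  "bbbab"
  [4..8]={B,C,S}  "bbabb"
  [5..9]={B,C,S}  "babbb"
  [6..10]={B,C}  "abbba"
  [7..11]={B,C,S}  "bbbab"
  [0..5]={B,C,S}  "bbbbbb"
  [1..6]={B,C}  "bbbbba"
  [2..7]={B,C,S}  "bbbbab"
  [3..8]={B,C,S}  "bbbabb"
  [4..9]={B,C,S}  "bbabbb"
  [5..10]={B,C}  "babbba"
  [6..11]={A,B,C,S}  "abbbab"
  [0..6]={B,C}  "bbbbbba"
  [1..7]={B,C,S}  "bbbbbab"
  [2..8]={B,C,S}  "bbbbabb"
  [3..9]={B,C,S}  "bbbabbb"
  [4..10]={B,C}  "bbabbba"
  [5..11]={B,C,S}  "babbbab"
  [0..7]={B,C,S}  "bbbbbbab"
  [1..8]={B,C,S}  "bbbbbabb"
  [2..9]={B,C,S}  "bbbbabbb"
  [3..10]={B,C}  "bbbabbba"
  [4..11]={B,C,S}  "bbabbbab"
  [0..8]={B,C,S}  "bbbbbbabb"
  [1..9]={B,C,S}  "bbbbbabbb"
  [2..10]={B,C}  "bbbbabbba"
  [3..11]={B,C,S}  "bbbabbbab"
  [0..9]={B,C,S}  "bbbbbbabbb"
  [1..10]={B,C}  "bbbbbabbba"
  [2..11]={B,C,S}  "bbbbabbbab"
  [0..10]={B,C}  "bbbbbbabbba"
  [1..11]={B,C,S}  "bbbbbabbbab"
  [0..11]={B,C,S}  "bbbbbbabbbab"

S ∈ T[0,11] ⇒ YES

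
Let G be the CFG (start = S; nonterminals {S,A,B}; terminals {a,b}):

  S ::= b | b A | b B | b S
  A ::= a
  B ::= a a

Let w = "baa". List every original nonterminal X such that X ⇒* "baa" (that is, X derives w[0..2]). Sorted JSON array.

CNF form of G:
  S -> T1 A | T1 B | T1 S | b
  A -> a
  B -> T0 T0
  T0 -> a
  T1 -> b

CYK table (by increasing span) (cells [i..j] with 0 ≤ i ≤ j ≤ 2 only):
  [0..0]={S,T1}  "b"  orig:{S}
  [1..1]={A,T0}  "a"  orig:{A}
  [2..2]={A,T0}  "a"  orig:{A}
  [0..1]={S}  "ba"
  [1..2]={B}  "aa"
  [0..2]={S}  "baa"

Original NTs in T[0,2] deriving "baa": ["S"]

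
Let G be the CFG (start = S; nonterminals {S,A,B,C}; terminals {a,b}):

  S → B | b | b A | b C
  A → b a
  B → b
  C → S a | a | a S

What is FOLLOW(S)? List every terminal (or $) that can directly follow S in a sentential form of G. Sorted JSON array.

FIRST sets, iterate to fixpoint:
pass 1:
  A via A→b a: +{b}
  B via B→b: +{b}
  C via C→a: +{a}
  S via S→B: +{b}
  FIRST[S]={b}  FIRST[A]={b}  FIRST[B]={b}  FIRST[C]={a}
pass 2:
  C via C→S a: +{b}
  FIRST[S]={b}  FIRST[A]={b}  FIRST[B]={b}  FIRST[C]={a,b}
pass 3: done
  FIRST[S]={b}  FIRST[A]={b}  FIRST[B]={b}  FIRST[C]={a,b}

Compute FOLLOW by fixpoint:
FOLLOW(S) := {$}
iter 1:
  C→S a: FOLLOW(S) ⊇ FIRST(a) = {a}; new: +{a}
  S→B: FOLLOW(B) ⊇ FOLLOW(S) ⊇ {$,a}; new: +{$,a}
  S→b A: FOLLOW(A) ⊇ FOLLOW(S) ⊇ {$,a}; new: +{$,a}
  S→b C: FOLLOW(C) ⊇ FOLLOW(S) ⊇ {$,a}; new: +{$,a}
  FOLLOW(S)={$,a}  FOLLOW(A)={$,a}  FOLLOW(B)={$,a}  FOLLOW(C)={$,a}
iter 2: (stable)
  FOLLOW(S)={$,a}  FOLLOW(A)={$,a}  FOLLOW(B)={$,a}  FOLLOW(C)={$,a}

FOLLOW(S) = ["$", "a"]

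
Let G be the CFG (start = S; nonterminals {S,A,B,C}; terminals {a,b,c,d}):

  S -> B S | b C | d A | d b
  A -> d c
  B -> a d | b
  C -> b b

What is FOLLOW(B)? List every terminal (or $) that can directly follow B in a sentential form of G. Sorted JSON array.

FIRST iteration:
round 1:
  A via A→d c: +{d}
  B via B→a d: +{a}
  B via B→b: +{b}
  C via C→b b: +{b}
  S via S→B S: +{a,b}
  S via S→d A: +{d}
  FIRST(S)={a,b,d}  FIRST(A)={d}  FIRST(B)={a,b}  FIRST(C)={b}
round 2: (stable)
  FIRST(S)={a,b,d}  FIRST(A)={d}  FIRST(B)={a,b}  FIRST(C)={b}

FOLLOW sets:
seed FOLLOW(S) with $
iter 1:
  S→B S: FOLLOW(B) ⊇ FIRST(S) = {a,b,d}; new: +{a,b,d}
  S→b C: FOLLOW(C) ⊇ FOLLOW(S) ⊇ {$}; new: +{$}
  S→d A: FOLLOW(A) ⊇ FOLLOW(S) ⊇ {$}; new: +{$}
  FOLLOW[S]={$}  FOLLOW[A]={$}  FOLLOW[B]={a,b,d}  FOLLOW[C]={$}
iter 2: done
  FOLLOW[S]={$}  FOLLOW[A]={$}  FOLLOW[B]={a,b,d}  FOLLOW[C]={$}

FOLLOW(B) = ["a", "b", "d"]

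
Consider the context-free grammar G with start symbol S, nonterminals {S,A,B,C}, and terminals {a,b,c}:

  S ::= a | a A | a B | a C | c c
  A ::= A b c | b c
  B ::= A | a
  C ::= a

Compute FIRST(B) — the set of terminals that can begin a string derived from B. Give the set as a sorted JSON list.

FIRST sets, iterate to fixpoint:
[1]
  A via A→b c: +{b}
  B via B→A: +{b}
  B via B→a: +{a}
  C via C→a: +{a}
  S via S→a: +{a}
  S via S→c c: +{c}
  FIRST[S]={a,c}  FIRST[A]={b}  FIRST[B]={a,b}  FIRST[C]={a}
[2] (stable)
  FIRST[S]={a,c}  FIRST[A]={b}  FIRST[B]={a,b}  FIRST[C]={a}

FIRST(B) = ["a", "b"]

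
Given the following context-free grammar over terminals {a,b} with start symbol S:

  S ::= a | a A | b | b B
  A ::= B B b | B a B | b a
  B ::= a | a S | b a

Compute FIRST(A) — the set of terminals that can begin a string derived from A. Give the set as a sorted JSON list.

FIRST sets, iterate to fixpoint:
pass 1:
  A via A→b a: +{b}
  B via B→a: +{a}
  B via B→b a: +{b}
  S via S→a: +{a}
  S via S→b: +{b}
  S: {a,b}  A: {b}  B: {a,b}
pass 2:
  A via A→B B b: +{a}
  S: {a,b}  A: {a,b}  B: {a,b}
pass 3: (stable)
  S: {a,b}  A: {a,b}  B: {a,b}

FIRST(A) = ["a", "b"]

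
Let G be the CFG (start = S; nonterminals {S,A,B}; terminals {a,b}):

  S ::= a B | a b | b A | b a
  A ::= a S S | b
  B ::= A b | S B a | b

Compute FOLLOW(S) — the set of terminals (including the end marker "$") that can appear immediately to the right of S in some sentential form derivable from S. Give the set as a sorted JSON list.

Compute FIRST by fixpoint:
round 1:
  A via A→a S S: +{a}
  A via A→b: +{b}
  B via B→A b: +{a,b}
  S via S→a B: +{a}
  S via S→b A: +{b}
  S: {a,b}  A: {a,b}  B: {a,b}
round 2: done
  S: {a,b}  A: {a,b}  B: {a,b}

FOLLOW iteration:
FOLLOW(S) := {$}
pass 1:
  A→a S S: FOLLOW(S) ⊇ FIRST(S) = {a,b}; new: +{a,b}
  B→A b: FOLLOW(A) ⊇ FIRST(b) = {b}; new: +{b}
  B→S B a: FOLLOW(B) ⊇ FIRST(a) = {a}; new: +{a}
  S→a B: FOLLOW(B) ⊇ FOLLOW(S) ⊇ {$,a,b}; new: +{$,b}
  S→b A: FOLLOW(A) ⊇ FOLLOW(S) ⊇ {$,a,b}; new: +{$,a}
  FOLLOW[S]={$,a,b}  FOLLOW[A]={$,a,b}  FOLLOW[B]={$,a,b}
pass 2: (no change)
  FOLLOW[S]={$,a,b}  FOLLOW[A]={$,a,b}  FOLLOW[B]={$,a,b}

FOLLOW(S) = ["$", "a", "b"]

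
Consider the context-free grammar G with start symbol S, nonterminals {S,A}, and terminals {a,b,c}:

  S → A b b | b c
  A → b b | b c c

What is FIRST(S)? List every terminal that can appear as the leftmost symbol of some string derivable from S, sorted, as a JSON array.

FIRST sets, iterate to fixpoint:
iter 1:
  A via A→b b: +{b}
  S via S→A b b: +{b}
  FIRST[S]={b}  FIRST[A]={b}
iter 2: done
  FIRST[S]={b}  FIRST[A]={b}

FIRST(S) = ["b"]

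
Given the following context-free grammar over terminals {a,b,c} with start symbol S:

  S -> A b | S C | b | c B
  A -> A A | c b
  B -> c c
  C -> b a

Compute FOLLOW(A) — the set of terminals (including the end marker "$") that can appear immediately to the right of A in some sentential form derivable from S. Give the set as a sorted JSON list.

FIRST sets, iterate to fixpoint:
iter 1:
  A via A→c b: +{c}
  B via B→c c: +{c}
  C via C→b a: +{b}
  S via S→A b: +{c}
  S via S→b: +{b}
  FIRST[S]={b,c}  FIRST[A]={c}  FIRST[B]={c}  FIRST[C]={b}
iter 2: (no change)
  FIRST[S]={b,c}  FIRST[A]={c}  FIRST[B]={c}  FIRST[C]={b}

FOLLOW iteration:
initialize: $ ∈ FOLLOW(S)
pass 1:
  A→A A: FOLLOW(A) ⊇ FIRST(A) = {c}; new: +{c}
  S→A b: FOLLOW(A) ⊇ FIRST(b) = {b}; new: +{b}
  S→S C: FOLLOW(S) ⊇ FIRST(C) = {b}; new: +{b}
  S→S C: FOLLOW(C) ⊇ FOLLOW(S) ⊇ {$,b}; new: +{$,b}
  S→c B: FOLLOW(B) ⊇ FOLLOW(S) ⊇ {$,b}; new: +{$,b}
  FOLLOW[S]={$,b}  FOLLOW[A]={b,c}  FOLLOW[B]={$,b}  FOLLOW[C]={$,b}
pass 2: (stable)
  FOLLOW[S]={$,b}  FOLLOW[A]={b,c}  FOLLOW[B]={$,b}  FOLLOW[C]={$,b}

FOLLOW(A) = ["b", "c"]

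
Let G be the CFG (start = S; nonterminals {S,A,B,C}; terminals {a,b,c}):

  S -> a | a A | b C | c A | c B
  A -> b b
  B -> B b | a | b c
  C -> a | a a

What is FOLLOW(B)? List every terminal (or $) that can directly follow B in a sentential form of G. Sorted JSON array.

FIRST sets, iterate to fixpoint:
[1]
  A via A→b b: +{b}
  B via B→a: +{a}
  B via B→b c: +{b}
  C via C→a: +{a}
  S via S→a: +{a}
  S via S→b C: +{b}
  S via S→c A: +{c}
  S: {a,b,c}  A: {b}  B: {a,b}  C: {a}
[2] done
  S: {a,b,c}  A: {b}  B: {a,b}  C: {a}

Compute FOLLOW by fixpoint:
initialize: $ ∈ FOLLOW(S)
[1]
  B→B b: FOLLOW(B) ⊇ FIRST(b) = {b}; new: +{b}
  S→a A: FOLLOW(A) ⊇ FOLLOW(S) ⊇ {$}; new: +{$}
  S→b C: FOLLOW(C) ⊇ FOLLOW(S) ⊇ {$}; new: +{$}
  S→c B: FOLLOW(B) ⊇ FOLLOW(S) ⊇ {$}; new: +{$}
  FOLLOW[S]={$}  FOLLOW[A]={$}  FOLLOW[B]={$,b}  FOLLOW[C]={$}
[2] — fixpoint
  FOLLOW[S]={$}  FOLLOW[A]={$}  FOLLOW[B]={$,b}  FOLLOW[C]={$}

FOLLOW(B) = ["$", "b"]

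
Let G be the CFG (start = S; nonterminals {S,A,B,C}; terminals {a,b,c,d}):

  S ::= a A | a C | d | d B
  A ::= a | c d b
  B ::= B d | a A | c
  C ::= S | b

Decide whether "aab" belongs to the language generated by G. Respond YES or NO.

CNF form of G:
  S -> T1 B | T3 A | T3 C | d
  A -> T0 X4 | a
  B -> B T1 | T3 A | c
  C -> T1 B | T3 A | T3 C | b | d
  T0 -> c
  T1 -> d
  T2 -> b
  T3 -> a
  X4 -> T1 T2

Fill CYK table bottom-up:
  T[0,0] 'a' = {A,T3}  orig:{A}
  T[1,1] 'a' = {A,T3}  orig:{A}
  T[2,2] 'b' = {C,T2}  orig:{C}
  T[0,1] 'aa' = {B,C,S}
  T[1,2] 'ab' = {C,S}
  T[0,2] 'aab' = {C,S}

S ∈ T[0,2] ⇒ YES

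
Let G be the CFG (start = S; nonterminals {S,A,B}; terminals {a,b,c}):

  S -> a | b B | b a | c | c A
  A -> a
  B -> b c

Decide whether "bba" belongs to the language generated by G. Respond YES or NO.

Convert to CNF:
  S -> T0 B | T0 T2 | T1 A | a | c
  A -> a
  B -> T0 T1
  T0 -> b
  T1 -> c
  T2 -> a

CYK fill:
  [0..0]={T0}  "b"  orig:{}
  [1..1]={T0}  "b"  orig:{}
  [2..2]={A,S,T2}  "a"  orig:{A,S}
  [0..1]=∅  "bb"
  [1..2]={S}  "ba"
  [0..2]=∅  "bba"

S ∉ T[0,2] ⇒ NO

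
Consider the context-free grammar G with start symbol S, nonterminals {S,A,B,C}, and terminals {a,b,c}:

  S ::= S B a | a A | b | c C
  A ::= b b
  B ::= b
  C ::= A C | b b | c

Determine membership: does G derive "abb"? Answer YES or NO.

Convert to CNF:
  S -> S X3 | T1 A | T2 C | b
  A -> T0 T0
  B -> b
  C -> A C | T0 T0 | c
  T0 -> b
  T1 -> a
  T2 -> c
  X3 -> B T1

CYK fill:
  [0..0]={T1}  "a"  orig:{}
  [1..1]={B,S,T0}  "b"  orig:{B,S}
  [2..2]={B,S,T0}  "b"  orig:{B,S}
  [0..1]=∅  "ab"
  [1..2]={A,C}  "bb"
  [0..2]={S}  "abb"

S ∈ T[0,2] ⇒ YES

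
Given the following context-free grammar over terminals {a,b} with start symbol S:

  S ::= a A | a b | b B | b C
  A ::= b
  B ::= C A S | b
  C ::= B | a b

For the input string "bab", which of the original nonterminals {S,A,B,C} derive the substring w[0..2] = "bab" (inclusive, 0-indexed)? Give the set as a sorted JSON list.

CNF form of G:
  S -> T0 A | T0 T1 | T1 B | T1 C
  A -> b
  B -> C X2 | b
  C -> C X3 | T0 T1 | b
  T0 -> a
  T1 -> b
  X2 -> A S
  X3 -> A S

Fill CYK table bottom-up, restricted to cells inside w[0..2]:
  T[0,0] 'b' = {A,B,C,T1}  orig:{A,B,C}
  T[1,1] 'a' = {T0}  orig:{}
  T[2,2] 'b' = {A,B,C,T1}  orig:{A,B,C}
  T[0,1] 'ba' = ∅
  T[1,2] 'ab' = {C,S}
  T[0,2] 'bab' = {S,X2,X3}  orig:{S}

Original NTs in T[0,2] deriving "bab": ["S"]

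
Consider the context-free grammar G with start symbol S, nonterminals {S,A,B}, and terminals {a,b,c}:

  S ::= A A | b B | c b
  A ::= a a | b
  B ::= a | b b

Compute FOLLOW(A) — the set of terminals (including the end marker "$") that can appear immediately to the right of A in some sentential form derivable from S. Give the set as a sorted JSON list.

Compute FIRST by fixpoint:
iter 1:
  A via A→a a: +{a}
  A via A→b: +{b}
  B via B→a: +{a}
  B via B→b b: +{b}
  S via S→A A: +{a,b}
  S via S→c b: +{c}
  FIRST(S)={a,b,c}  FIRST(A)={a,b}  FIRST(B)={a,b}
iter 2: done
  FIRST(S)={a,b,c}  FIRST(A)={a,b}  FIRST(B)={a,b}

FOLLOW iteration:
FOLLOW(S) := {$}
[1]
  S→A A: FOLLOW(A) ⊇ FIRST(A) = {a,b}; new: +{a,b}
  S→A A: FOLLOW(A) ⊇ FOLLOW(S) ⊇ {$}; new: +{$}
  S→b B: FOLLOW(B) ⊇ FOLLOW(S) ⊇ {$}; new: +{$}
  FOLLOW(S)={$}  FOLLOW(A)={$,a,b}  FOLLOW(B)={$}
[2] — fixpoint
  FOLLOW(S)={$}  FOLLOW(A)={$,a,b}  FOLLOW(B)={$}

FOLLOW(A) = ["$", "a", "b"]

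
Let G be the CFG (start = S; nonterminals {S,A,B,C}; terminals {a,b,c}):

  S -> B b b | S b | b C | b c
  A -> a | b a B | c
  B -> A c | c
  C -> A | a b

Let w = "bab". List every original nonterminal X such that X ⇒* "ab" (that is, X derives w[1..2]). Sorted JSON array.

CNF form of G:
  S -> B X5 | S T0 | T0 C | T0 T2
  A -> T0 X3 | a | c
  B -> A T2 | c
  C -> T0 X4 | T1 T0 | a | c
  T0 -> b
  T1 -> a
  T2 -> c
  X3 -> T1 B
  X4 -> T1 B
  X5 -> T0 T0

CYK table (by increasing span) — only the sub-triangle for w[1..2]:
  [1..1]={A,C,T1}  "a"  orig:{A,C}
  [2..2]={T0}  "b"  orig:{}
  [1..2]={C}  "ab"

Original NTs in T[1,2] deriving "ab": ["C"]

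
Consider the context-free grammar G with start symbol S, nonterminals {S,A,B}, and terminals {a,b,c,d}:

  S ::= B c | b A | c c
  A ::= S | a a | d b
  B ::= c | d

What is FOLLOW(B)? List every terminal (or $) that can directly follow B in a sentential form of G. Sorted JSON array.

FIRST iteration:
iter 1:
  A via A→a a: +{a}
  A via A→d b: +{d}
  B via B→c: +{c}
  B via B→d: +{d}
  S via S→B c: +{c,d}
  S via S→b A: +{b}
  S: {b,c,d}  A: {a,d}  B: {c,d}
iter 2:
  A via A→S: +{b,c}
  S: {b,c,d}  A: {a,b,c,d}  B: {c,d}
iter 3: done
  S: {b,c,d}  A: {a,b,c,d}  B: {c,d}

FOLLOW sets:
FOLLOW(S) := {$}
round 1:
  S→B c: FOLLOW(B) ⊇ FIRST(c) = {c}; new: +{c}
  S→b A: FOLLOW(A) ⊇ FOLLOW(S) ⊇ {$}; new: +{$}
  S: {$}  A: {$}  B: {c}
round 2: — fixpoint
  S: {$}  A: {$}  B: {c}

FOLLOW(B) = ["c"]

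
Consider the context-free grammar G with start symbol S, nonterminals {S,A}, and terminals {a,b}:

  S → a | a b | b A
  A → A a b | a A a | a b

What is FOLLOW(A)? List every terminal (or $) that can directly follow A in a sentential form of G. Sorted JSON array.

FIRST sets, iterate to fixpoint:
round 1:
  A via A→a A a: +{a}
  S via S→a: +{a}
  S via S→b A: +{b}
  FIRST[S]={a,b}  FIRST[A]={a}
round 2: (no change)
  FIRST[S]={a,b}  FIRST[A]={a}

FOLLOW iteration:
initialize: $ ∈ FOLLOW(S)
pass 1:
  A→A a b: FOLLOW(A) ⊇ FIRST(a) = {a}; new: +{a}
  S→b A: FOLLOW(A) ⊇ FOLLOW(S) ⊇ {$}; new: +{$}
  S: {$}  A: {$,a}
pass 2: — fixpoint
  S: {$}  A: {$,a}

FOLLOW(A) = ["$", "a"]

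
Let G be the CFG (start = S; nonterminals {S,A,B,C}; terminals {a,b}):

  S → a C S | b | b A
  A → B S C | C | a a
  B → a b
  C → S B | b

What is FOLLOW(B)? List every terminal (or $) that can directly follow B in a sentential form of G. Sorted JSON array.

FIRST sets, iterate to fixpoint:
round 1:
  A via A→a a: +{a}
  B via B→a b: +{a}
  C via C→b: +{b}
  S via S→a C S: +{a}
  S via S→b: +{b}
  FIRST(S)={a,b}  FIRST(A)={a}  FIRST(B)={a}  FIRST(C)={b}
round 2:
  A via A→C: +{b}
  C via C→S B: +{a}
  FIRST(S)={a,b}  FIRST(A)={a,b}  FIRST(B)={a}  FIRST(C)={a,b}
round 3: (no change)
  FIRST(S)={a,b}  FIRST(A)={a,b}  FIRST(B)={a}  FIRST(C)={a,b}

FOLLOW sets:
FOLLOW(S) := {$}
round 1:
  A→B S C: FOLLOW(B) ⊇ FIRST(S) = {a,b}; new: +{a,b}
  A→B S C: FOLLOW(S) ⊇ FIRST(C) = {a,b}; new: +{a,b}
  S→a C S: FOLLOW(C) ⊇ FIRST(S) = {a,b}; new: +{a,b}
  S→b A: FOLLOW(A) ⊇ FOLLOW(S) ⊇ {$,a,b}; new: +{$,a,b}
  S: {$,a,b}  A: {$,a,b}  B: {a,b}  C: {a,b}
round 2:
  A→B S C: FOLLOW(C) ⊇ FOLLOW(A) ⊇ {$,a,b}; new: +{$}
  C→S B: FOLLOW(B) ⊇ FOLLOW(C) ⊇ {$,a,b}; new: +{$}
  S: {$,a,b}  A: {$,a,b}  B: {$,a,b}  C: {$,a,b}
round 3: (no change)
  S: {$,a,b}  A: {$,a,b}  B: {$,a,b}  C: {$,a,b}

FOLLOW(B) = ["$", "a", "b"]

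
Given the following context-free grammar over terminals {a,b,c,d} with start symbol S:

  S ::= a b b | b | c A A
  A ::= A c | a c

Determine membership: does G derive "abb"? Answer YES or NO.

Convert to CNF:
  S -> T0 X4 | T1 X3 | b
  A -> A T0 | T1 T0
  T0 -> c
  T1 -> a
  T2 -> b
  X3 -> T2 T2
  X4 -> A A

CYK fill:
  T[0,0] 'a' = {T1}  orig:{}
  T[1,1] 'b' = {S,T2}  orig:{S}
  T[2,2] 'b' = {S,T2}  orig:{S}
  T[0,1] 'ab' = ∅
  T[1,2] 'bb' = {X3}  orig:{}
  T[0,2] 'abb' = {S}

S ∈ T[0,2] ⇒ YES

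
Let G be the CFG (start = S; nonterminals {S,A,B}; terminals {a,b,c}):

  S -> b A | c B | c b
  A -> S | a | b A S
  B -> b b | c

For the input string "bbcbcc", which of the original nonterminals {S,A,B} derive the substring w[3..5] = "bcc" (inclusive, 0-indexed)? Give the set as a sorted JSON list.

Convert to CNF:
  S -> T0 A | T1 B | T1 T0
  A -> T0 A | T0 X2 | T1 B | T1 T0 | a
  B -> T0 T0 | c
  T0 -> b
  T1 -> c
  X2 -> A S

CYK table (by increasing span), restricted to cells inside w[3..5]:
  T[3,3] 'b' = {T0}  orig:{}
  T[4,4] 'c' = {B,T1}  orig:{B}
  T[5,5] 'c' = {B,T1}  orig:{B}
  T[3,4] 'bc' = ∅
  T[4,5] 'cc' = {A,S}
  T[3,5] 'bcc' = {A,S}

Original NTs in T[3,5] deriving "bcc": ["A", "S"]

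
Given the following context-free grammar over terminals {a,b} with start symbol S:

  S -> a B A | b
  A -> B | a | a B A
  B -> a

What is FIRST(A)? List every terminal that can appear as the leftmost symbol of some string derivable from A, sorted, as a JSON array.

FIRST sets, iterate to fixpoint:
[1]
  A via A→a: +{a}
  B via B→a: +{a}
  S via S→a B A: +{a}
  S via S→b: +{b}
  FIRST[S]={a,b}  FIRST[A]={a}  FIRST[B]={a}
[2] done
  FIRST[S]={a,b}  FIRST[A]={a}  FIRST[B]={a}

FIRST(A) = ["a"]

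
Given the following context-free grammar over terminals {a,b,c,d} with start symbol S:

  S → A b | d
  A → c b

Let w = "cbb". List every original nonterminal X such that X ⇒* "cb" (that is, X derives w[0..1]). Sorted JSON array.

CNF form of G:
  S -> A T1 | d
  A -> T0 T1
  T0 -> c
  T1 -> b

CYK fill (cells [i..j] with 0 ≤ i ≤ j ≤ 1 only):
  cell(0,0) c: {T0}  orig:{}
  cell(1,1) b: {T1}  orig:{}
  cell(0,1) cb: {A}

Original NTs in T[0,1] deriving "cb": ["A"]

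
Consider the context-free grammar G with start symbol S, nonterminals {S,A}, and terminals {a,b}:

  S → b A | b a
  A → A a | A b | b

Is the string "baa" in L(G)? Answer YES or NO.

Convert to CNF:
  S -> T1 A | T1 T0
  A -> A T0 | A T1 | b
  T0 -> a
  T1 -> b

CYK table (by increasing span):
  [0..0]={A,T1}  "b"  orig:{A}
  [1..1]={T0}  "a"  orig:{}
  [2..2]={T0}  "a"  orig:{}
  [0..1]={A,S}  "ba"
  [1..2]=∅  "aa"
  [0..2]={A}  "baa"

S ∉ T[0,2] ⇒ NO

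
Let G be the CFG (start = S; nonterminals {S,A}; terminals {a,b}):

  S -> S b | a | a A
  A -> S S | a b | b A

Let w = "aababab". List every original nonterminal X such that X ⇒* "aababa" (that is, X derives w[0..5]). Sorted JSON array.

CNF form of G:
  S -> S T1 | T0 A | a
  A -> S S | T0 T1 | T1 A
  T0 -> a
  T1 -> b

CYK table (by increasing span) (cells [i..j] with 0 ≤ i ≤ j ≤ 5 only):
  T[0,0] 'a' = {S,T0}  orig:{S}
  T[1,1] 'a' = {S,T0}  orig:{S}
  T[2,2] 'b' = {T1}  orig:{}
  T[3,3] 'a' = {S,T0}  orig:{S}
  T[4,4] 'b' = {T1}  orig:{}
  T[5,5] 'a' = {S,T0}  orig:{S}
  T[0,1] 'aa' = {A}
  T[1,2] 'ab' = {A,S}
  T[2,3] 'ba' = ∅
  T[3,4] 'ab' = {A,S}
  T[4,5] 'ba' = ∅
  T[0,2] 'aab' = {A,S}
  T[1,3] 'aba' = {A}
  T[2,4] 'bab' = {A}
  T[3,5] 'aba' = {A}
  T[0,3] 'aaba' = {A,S}
  T[1,4] 'abab' = {A,S}
  T[2,5] 'baba' = {A}
  T[0,4] 'aabab' = {A,S}
  T[1,5] 'ababa' = {A,S}
  T[0,5] 'aababa' = {A,S}

Original NTs in T[0,5] deriving "aababa": ["A", "S"]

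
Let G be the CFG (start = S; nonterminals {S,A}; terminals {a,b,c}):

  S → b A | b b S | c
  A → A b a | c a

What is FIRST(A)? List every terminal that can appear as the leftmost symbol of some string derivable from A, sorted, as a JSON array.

Compute FIRST by fixpoint:
iter 1:
  A via A→c a: +{c}
  S via S→b A: +{b}
  S via S→c: +{c}
  FIRST[S]={b,c}  FIRST[A]={c}
iter 2: — fixpoint
  FIRST[S]={b,c}  FIRST[A]={c}

FIRST(A) = ["c"]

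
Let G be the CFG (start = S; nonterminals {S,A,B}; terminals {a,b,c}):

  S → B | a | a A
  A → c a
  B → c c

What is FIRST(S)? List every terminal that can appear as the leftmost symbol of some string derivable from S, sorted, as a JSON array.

FIRST iteration:
iter 1:
  A via A→c a: +{c}
  B via B→c c: +{c}
  S via S→B: +{c}
  S via S→a: +{a}
  S: {a,c}  A: {c}  B: {c}
iter 2: (stable)
  S: {a,c}  A: {c}  B: {c}

FIRST(S) = ["a", "c"]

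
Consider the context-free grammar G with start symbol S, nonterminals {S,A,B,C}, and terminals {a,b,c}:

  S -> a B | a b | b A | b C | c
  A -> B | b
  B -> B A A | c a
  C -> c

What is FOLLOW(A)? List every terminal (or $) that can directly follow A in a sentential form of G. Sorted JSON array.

FIRST sets, iterate to fixpoint:
iter 1:
  A via A→b: +{b}
  B via B→c a: +{c}
  C via C→c: +{c}
  S via S→a B: +{a}
  S via S→b A: +{b}
  S via S→c: +{c}
  S: {a,b,c}  A: {b}  B: {c}  C: {c}
iter 2:
  A via A→B: +{c}
  S: {a,b,c}  A: {b,c}  B: {c}  C: {c}
iter 3: (stable)
  S: {a,b,c}  A: {b,c}  B: {c}  C: {c}

FOLLOW sets:
FOLLOW(S) := {$}
iter 1:
  B→B A A: FOLLOW(B) ⊇ FIRST(A) = {b,c}; new: +{b,c}
  B→B A A: FOLLOW(A) ⊇ FIRST(A) = {b,c}; new: +{b,c}
  S→a B: FOLLOW(B) ⊇ FOLLOW(S) ⊇ {$}; new: +{$}
  S→b A: FOLLOW(A) ⊇ FOLLOW(S) ⊇ {$}; new: +{$}
  S→b C: FOLLOW(C) ⊇ FOLLOW(S) ⊇ {$}; new: +{$}
  FOLLOW[S]={$}  FOLLOW[A]={$,b,c}  FOLLOW[B]={$,b,c}  FOLLOW[C]={$}
iter 2: — fixpoint
  FOLLOW[S]={$}  FOLLOW[A]={$,b,c}  FOLLOW[B]={$,b,c}  FOLLOW[C]={$}

FOLLOW(A) = ["$", "b", "c"]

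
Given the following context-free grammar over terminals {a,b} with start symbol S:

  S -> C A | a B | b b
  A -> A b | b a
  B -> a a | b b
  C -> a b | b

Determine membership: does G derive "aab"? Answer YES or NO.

CNF form of G:
  S -> C A | T0 T0 | T1 B
  A -> A T0 | T0 T1
  B -> T0 T0 | T1 T1
  C -> T1 T0 | b
  T0 -> b
  T1 -> a

Fill CYK table bottom-up:
  T[0,0] 'a' = {T1}  orig:{}
  T[1,1] 'a' = {T1}  orig:{}
  T[2,2] 'b' = {C,T0}  orig:{C}
  T[0,1] 'aa' = {B}
  T[1,2] 'ab' = {C}
  T[0,2] 'aab' = ∅

S ∉ T[0,2] ⇒ NO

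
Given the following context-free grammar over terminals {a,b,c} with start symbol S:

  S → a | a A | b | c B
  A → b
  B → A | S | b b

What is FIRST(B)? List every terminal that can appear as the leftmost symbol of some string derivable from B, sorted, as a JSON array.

Compute FIRST by fixpoint:
[1]
  A via A→b: +{b}
  B via B→A: +{b}
  S via S→a: +{a}
  S via S→b: +{b}
  S via S→c B: +{c}
  FIRST(S)={a,b,c}  FIRST(A)={b}  FIRST(B)={b}
[2]
  B via B→S: +{a,c}
  FIRST(S)={a,b,c}  FIRST(A)={b}  FIRST(B)={a,b,c}
[3] (stable)
  FIRST(S)={a,b,c}  FIRST(A)={b}  FIRST(B)={a,b,c}

FIRST(B) = ["a", "b", "c"]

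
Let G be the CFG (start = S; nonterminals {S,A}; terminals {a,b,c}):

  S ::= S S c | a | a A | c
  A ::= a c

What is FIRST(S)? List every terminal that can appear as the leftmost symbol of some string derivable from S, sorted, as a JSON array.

Compute FIRST by fixpoint:
[1]
  A via A→a c: +{a}
  S via S→a: +{a}
  S via S→c: +{c}
  S: {a,c}  A: {a}
[2] done
  S: {a,c}  A: {a}

FIRST(S) = ["a", "c"]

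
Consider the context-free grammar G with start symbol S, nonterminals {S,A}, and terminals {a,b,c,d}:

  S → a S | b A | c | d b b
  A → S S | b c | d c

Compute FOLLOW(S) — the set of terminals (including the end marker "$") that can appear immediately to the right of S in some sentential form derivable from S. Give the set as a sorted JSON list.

FIRST iteration:
[1]
  A via A→b c: +{b}
  A via A→d c: +{d}
  S via S→a S: +{a}
  S via S→b A: +{b}
  S via S→c: +{c}
  S via S→d b b: +{d}
  S: {a,b,c,d}  A: {b,d}
[2]
  A via A→S S: +{a,c}
  S: {a,b,c,d}  A: {a,b,c,d}
[3] (stable)
  S: {a,b,c,d}  A: {a,b,c,d}

FOLLOW iteration:
seed FOLLOW(S) with $
round 1:
  A→S S: FOLLOW(S) ⊇ FIRST(S) = {a,b,c,d}; new: +{a,b,c,d}
  S→b A: FOLLOW(A) ⊇ FOLLOW(S) ⊇ {$,a,b,c,d}; new: +{$,a,b,c,d}
  FOLLOW[S]={$,a,b,c,d}  FOLLOW[A]={$,a,b,c,d}
round 2: (stable)
  FOLLOW[S]={$,a,b,c,d}  FOLLOW[A]={$,a,b,c,d}

FOLLOW(S) = ["$", "a", "b", "c", "d"]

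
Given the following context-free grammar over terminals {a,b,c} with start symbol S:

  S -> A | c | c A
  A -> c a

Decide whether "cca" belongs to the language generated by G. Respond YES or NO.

CNF form of G:
  S -> T0 A | T0 T1 | c
  A -> T0 T1
  T0 -> c
  T1 -> a

CYK table (by increasing span):
  cell(0,0) c: {S,T0}  orig:{S}
  cell(1,1) c: {S,T0}  orig:{S}
  cell(2,2) a: {T1}  orig:{}
  cell(0,1) cc: ∅
  cell(1,2) ca: {A,S}
  cell(0,2) cca: {S}

S ∈ T[0,2] ⇒ YES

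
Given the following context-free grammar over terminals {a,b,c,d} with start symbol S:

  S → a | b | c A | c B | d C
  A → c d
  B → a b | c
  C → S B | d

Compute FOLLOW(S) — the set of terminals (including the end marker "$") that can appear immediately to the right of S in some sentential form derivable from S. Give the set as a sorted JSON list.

Compute FIRST by fixpoint:
iter 1:
  A via A→c d: +{c}
  B via B→a b: +{a}
  B via B→c: +{c}
  C via C→d: +{d}
  S via S→a: +{a}
  S via S→b: +{b}
  S via S→c A: +{c}
  S via S→d C: +{d}
  FIRST(S)={a,b,c,d}  FIRST(A)={c}  FIRST(B)={a,c}  FIRST(C)={d}
iter 2:
  C via C→S B: +{a,b,c}
  FIRST(S)={a,b,c,d}  FIRST(A)={c}  FIRST(B)={a,c}  FIRST(C)={a,b,c,d}
iter 3: — fixpoint
  FIRST(S)={a,b,c,d}  FIRST(A)={c}  FIRST(B)={a,c}  FIRST(C)={a,b,c,d}

FOLLOW iteration:
FOLLOW(S) := {$}
pass 1:
  C→S B: FOLLOW(S) ⊇ FIRST(B) = {a,c}; new: +{a,c}
  S→c A: FOLLOW(A) ⊇ FOLLOW(S) ⊇ {$,a,c}; new: +{$,a,c}
  S→c B: FOLLOW(B) ⊇ FOLLOW(S) ⊇ {$,a,c}; new: +{$,a,c}
  S→d C: FOLLOW(C) ⊇ FOLLOW(S) ⊇ {$,a,c}; new: +{$,a,c}
  FOLLOW[S]={$,a,c}  FOLLOW[A]={$,a,c}  FOLLOW[B]={$,a,c}  FOLLOW[C]={$,a,c}
pass 2: done
  FOLLOW[S]={$,a,c}  FOLLOW[A]={$,a,c}  FOLLOW[B]={$,a,c}  FOLLOW[C]={$,a,c}

FOLLOW(S) = ["$", "a", "c"]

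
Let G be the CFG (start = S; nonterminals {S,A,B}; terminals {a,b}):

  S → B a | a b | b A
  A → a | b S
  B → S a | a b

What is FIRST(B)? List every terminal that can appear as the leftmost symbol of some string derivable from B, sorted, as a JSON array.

FIRST iteration:
round 1:
  A via A→a: +{a}
  A via A→b S: +{b}
  B via B→a b: +{a}
  S via S→B a: +{a}
  S via S→b A: +{b}
  S: {a,b}  A: {a,b}  B: {a}
round 2:
  B via B→S a: +{b}
  S: {a,b}  A: {a,b}  B: {a,b}
round 3: (stable)
  S: {a,b}  A: {a,b}  B: {a,b}

FIRST(B) = ["a", "b"]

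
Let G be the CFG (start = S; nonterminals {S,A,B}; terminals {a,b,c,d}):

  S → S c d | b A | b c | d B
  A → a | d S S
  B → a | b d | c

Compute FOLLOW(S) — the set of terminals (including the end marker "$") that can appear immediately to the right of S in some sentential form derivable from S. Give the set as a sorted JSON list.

Compute FIRST by fixpoint:
pass 1:
  A via A→a: +{a}
  A via A→d S S: +{d}
  B via B→a: +{a}
  B via B→b d: +{b}
  B via B→c: +{c}
  S via S→b A: +{b}
  S via S→d B: +{d}
  FIRST(S)={b,d}  FIRST(A)={a,d}  FIRST(B)={a,b,c}
pass 2: (no change)
  FIRST(S)={b,d}  FIRST(A)={a,d}  FIRST(B)={a,b,c}

FOLLOW sets:
initialize: $ ∈ FOLLOW(S)
round 1:
  A→d S S: FOLLOW(S) ⊇ FIRST(S) = {b,d}; new: +{b,d}
  S→S c d: FOLLOW(S) ⊇ FIRST(c) = {c}; new: +{c}
  S→b A: FOLLOW(A) ⊇ FOLLOW(S) ⊇ {$,b,c,d}; new: +{$,b,c,d}
  S→d B: FOLLOW(B) ⊇ FOLLOW(S) ⊇ {$,b,c,d}; new: +{$,b,c,d}
  FOLLOW(S)={$,b,c,d}  FOLLOW(A)={$,b,c,d}  FOLLOW(B)={$,b,c,d}
round 2: done
  FOLLOW(S)={$,b,c,d}  FOLLOW(A)={$,b,c,d}  FOLLOW(B)={$,b,c,d}

FOLLOW(S) = ["$", "b", "c", "d"]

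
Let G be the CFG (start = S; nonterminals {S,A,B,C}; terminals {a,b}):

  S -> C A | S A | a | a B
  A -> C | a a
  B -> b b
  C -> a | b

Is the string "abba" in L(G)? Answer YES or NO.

CNF form of G:
  S -> C A | S A | T0 B | a
  A -> T0 T0 | a | b
  B -> T1 T1
  C -> a | b
  T0 -> a
  T1 -> b

CYK table (by increasing span):
  cell(0,0) a: {A,C,S,T0}  orig:{A,C,S}
  cell(1,1) b: {A,C,T1}  orig:{A,C}
  cell(2,2) b: {A,C,T1}  orig:{A,C}
  cell(3,3) a: {A,C,S,T0}  orig:{A,C,S}
  cell(0,1) ab: {S}
  cell(1,2) bb: {B,S}
  cell(2,3) ba: {S}
  cell(0,2) abb: {S}
  cell(1,3) bba: {S}
  cell(0,3) abba: {S}

S ∈ T[0,3] ⇒ YES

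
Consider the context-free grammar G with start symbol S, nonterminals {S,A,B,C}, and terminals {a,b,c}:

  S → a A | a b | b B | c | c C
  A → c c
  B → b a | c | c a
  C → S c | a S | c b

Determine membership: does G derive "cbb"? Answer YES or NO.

Convert to CNF:
  S -> T0 C | T1 B | T2 A | T2 T1 | c
  A -> T0 T0
  B -> T0 T2 | T1 T2 | c
  C -> S T0 | T0 T1 | T2 S
  T0 -> c
  T1 -> b
  T2 -> a

CYK fill:
  [0..0]={B,S,T0}  "c"  orig:{B,S}
  [1..1]={T1}  "b"  orig:{}
  [2..2]={T1}  "b"  orig:{}
  [0..1]={C}  "cb"
  [1..2]=∅  "bb"
  [0..2]=∅  "cbb"

S ∉ T[0,2] ⇒ NO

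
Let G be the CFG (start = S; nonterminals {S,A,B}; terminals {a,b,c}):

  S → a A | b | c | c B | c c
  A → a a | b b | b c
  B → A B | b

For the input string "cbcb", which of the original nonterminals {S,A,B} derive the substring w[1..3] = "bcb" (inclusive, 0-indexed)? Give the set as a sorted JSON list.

CNF form of G:
  S -> T0 A | T2 B | T2 T2 | b | c
  A -> T0 T0 | T1 T1 | T1 T2
  B -> A B | b
  T0 -> a
  T1 -> b
  T2 -> c

Fill CYK table bottom-up — only the sub-triangle for w[1..3]:
  cell(1,1) b: {B,S,T1}  orig:{B,S}
  cell(2,2) c: {S,T2}  orig:{S}
  cell(3,3) b: {B,S,T1}  orig:{B,S}
  cell(1,2) bc: {A}
  cell(2,3) cb: {S}
  cell(1,3) bcb: {B}

Original NTs in T[1,3] deriving "bcb": ["B"]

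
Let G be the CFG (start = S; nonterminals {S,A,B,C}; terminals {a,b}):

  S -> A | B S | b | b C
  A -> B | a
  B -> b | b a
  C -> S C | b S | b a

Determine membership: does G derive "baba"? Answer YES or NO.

CNF form of G:
  S -> B S | T0 C | T0 T1 | a | b
  A -> T0 T1 | a | b
  B -> T0 T1 | b
  C -> S C | T0 S | T0 T1
  T0 -> b
  T1 -> a

CYK fill:
  [0..0]={A,B,S,T0}  "b"  orig:{A,B,S}
  [1..1]={A,S,T1}  "a"  orig:{A,S}
  [2..2]={A,B,S,T0}  "b"  orig:{A,B,S}
  [3..3]={A,S,T1}  "a"  orig:{A,S}
  [0..1]={A,B,C,S}  "ba"
  [1..2]=∅  "ab"
  [2..3]={A,B,C,S}  "ba"
  [0..2]={S}  "bab"
  [1..3]={C}  "aba"
  [0..3]={C,S}  "baba"

S ∈ T[0,3] ⇒ YES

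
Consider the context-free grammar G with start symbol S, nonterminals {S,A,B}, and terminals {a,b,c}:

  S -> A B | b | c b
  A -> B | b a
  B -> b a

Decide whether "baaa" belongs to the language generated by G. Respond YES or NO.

CNF form of G:
  S -> A B | T2 T0 | b
  A -> T0 T1
  B -> T0 T1
  T0 -> b
  T1 -> a
  T2 -> c

CYK table (by increasing span):
  [0..0]={S,T0}  "b"  orig:{S}
  [1..1]={T1}  "a"  orig:{}
  [2..2]={T1}  "a"  orig:{}
  [3..3]={T1}  "a"  orig:{}
  [0..1]={A,B}  "ba"
  [1..2]=∅  "aa"
  [2..3]=∅  "aa"
  [0..2]=∅  "baa"
  [1..3]=∅  "aaa"
  [0..3]=∅  "baaa"

S ∉ T[0,3] ⇒ NO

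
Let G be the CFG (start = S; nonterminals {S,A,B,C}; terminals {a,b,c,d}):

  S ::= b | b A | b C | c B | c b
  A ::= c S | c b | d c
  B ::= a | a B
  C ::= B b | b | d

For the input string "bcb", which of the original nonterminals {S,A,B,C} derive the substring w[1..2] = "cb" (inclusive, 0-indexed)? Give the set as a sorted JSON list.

CNF form of G:
  S -> T0 B | T0 T1 | T1 A | T1 C | b
  A -> T0 S | T0 T1 | T2 T0
  B -> T3 B | a
  C -> B T1 | b | d
  T0 -> c
  T1 -> b
  T2 -> d
  T3 -> a

CYK fill (cells [i..j] with 1 ≤ i ≤ j ≤ 2 only):
  [1..1]={T0}  "c"  orig:{}
  [2..2]={C,S,T1}  "b"  orig:{C,S}
  [1..2]={A,S}  "cb"

Original NTs in T[1,2] deriving "cb": ["A", "S"]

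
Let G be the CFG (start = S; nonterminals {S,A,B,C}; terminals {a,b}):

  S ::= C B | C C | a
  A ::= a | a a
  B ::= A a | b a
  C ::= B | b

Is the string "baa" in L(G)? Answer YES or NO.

CNF form of G:
  S -> C B | C C | a
  A -> T0 T0 | a
  B -> A T0 | T1 T0
  C -> A T0 | T1 T0 | b
  T0 -> a
  T1 -> b

Fill CYK table bottom-up:
  T[0,0] 'b' = {C,T1}  orig:{C}
  T[1,1] 'a' = {A,S,T0}  orig:{A,S}
  T[2,2] 'a' = {A,S,T0}  orig:{A,S}
  T[0,1] 'ba' = {B,C}
  T[1,2] 'aa' = {A,B,C}
  T[0,2] 'baa' = {S}

S ∈ T[0,2] ⇒ YES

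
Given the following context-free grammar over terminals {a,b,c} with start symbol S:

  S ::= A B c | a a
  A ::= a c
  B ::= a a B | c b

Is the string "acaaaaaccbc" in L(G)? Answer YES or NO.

CNF form of G:
  S -> A X4 | T0 T0
  A -> T0 T1
  B -> T0 X3 | T1 T2
  T0 -> a
  T1 -> c
  T2 -> b
  X3 -> T0 B
  X4 -> B T1

CYK table (by increasing span):
  T[0,0] 'a' = {T0}  orig:{}
  T[1,1] 'c' = {T1}  orig:{}
  T[2,2] 'a' = {T0}  orig:{}
  T[3,3] 'a' = {T0}  orig:{}
  T[4,4] 'a' = {T0}  orig:{}
  T[5,5] 'a' = {T0}  orig:{}
  T[6,6] 'a' = {T0}  orig:{}
  T[7,7] 'c' = {T1}  orig:{}
  T[8,8] 'c' = {T1}  orig:{}
  T[9,9] 'b' = {T2}  orig:{}
  T[10,10] 'c' = {T1}  orig:{}
  T[0,1] 'ac' = {A}
  T[1,2] 'ca' = ∅
  T[2,3] 'aa' = {S}
  T[3,4] 'aa' = {S}
  T[4,5] 'aa' = {S}
  T[5,6] 'aa' = {S}
  T[6,7] 'ac' = {A}
  T[7,8] 'cc' = ∅
  T[8,9] 'cb' = {B}
  T[9,10] 'bc' = ∅
  T[0,2] 'aca' = ∅
  T[1,3] 'caa' = ∅
  T[2,4] 'aaa' = ∅
  T[3,5] 'aaa' = ∅
  T[4,6] 'aaa' = ∅
  T[5,7] 'aac' = ∅
  T[6,8] 'acc' = ∅
  T[7,9] 'ccb' = ∅
  T[8,10] 'cbc' = {X4}  orig:{}
  T[0,3] 'acaa' = ∅
  T[1,4] 'caaa' = ∅
  T[2,5] 'aaaa' = ∅
  T[3,6] 'aaaa' = ∅
  T[4,7] 'aaac' = ∅
  T[5,8] 'aacc' = ∅
  T[6,9] 'accb' = ∅
  T[7,10] 'ccbc' = ∅
  T[0,4] 'acaaa' = ∅
  T[1,5] 'caaaa' = ∅
  T[2,6] 'aaaaa' = ∅
  T[3,7] 'aaaac' = ∅
  T[4,8] 'aaacc' = ∅
  T[5,9] 'aaccb' = ∅
  T[6,10] 'accbc' = {S}
  T[0,5] 'acaaaa' = ∅
  T[1,6] 'caaaaa' = ∅
  T[2,7] 'aaaaac' = ∅
  T[3,8] 'aaaacc' = ∅
  T[4,9] 'aaaccb' = ∅
  T[5,10] 'aaccbc' = ∅
  T[0,6] 'acaaaaa' = ∅
  T[1,7] 'caaaaac' = ∅
  T[2,8] 'aaaaacc' = ∅
  T[3,9] 'aaaaccb' = ∅
  T[4,10] 'aaaccbc' = ∅
  T[0,7] 'acaaaaac' = ∅
  T[1,8] 'caaaaacc' = ∅
  T[2,9] 'aaaaaccb' = ∅
  T[3,10] 'aaaaccbc' = ∅
  T[0,8] 'acaaaaacc' = ∅
  T[1,9] 'caaaaaccb' = ∅
  T[2,10] 'aaaaaccbc' = ∅
  T[0,9] 'acaaaaaccb' = ∅
  T[1,10] 'caaaaaccbc' = ∅
  T[0,10] 'acaaaaaccbc' = ∅

S ∉ T[0,10] ⇒ NO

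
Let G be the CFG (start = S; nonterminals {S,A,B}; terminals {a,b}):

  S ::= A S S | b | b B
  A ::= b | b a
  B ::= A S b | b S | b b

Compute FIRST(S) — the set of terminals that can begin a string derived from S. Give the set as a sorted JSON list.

FIRST iteration:
iter 1:
  A via A→b: +{b}
  B via B→A S b: +{b}
  S via S→A S S: +{b}
  S: {b}  A: {b}  B: {b}
iter 2: — fixpoint
  S: {b}  A: {b}  B: {b}

FIRST(S) = ["b"]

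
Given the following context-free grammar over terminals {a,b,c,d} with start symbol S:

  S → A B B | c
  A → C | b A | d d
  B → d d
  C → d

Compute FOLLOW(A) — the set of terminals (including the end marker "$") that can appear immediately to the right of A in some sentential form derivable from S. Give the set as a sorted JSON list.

FIRST sets, iterate to fixpoint:
[1]
  A via A→b A: +{b}
  A via A→d d: +{d}
  B via B→d d: +{d}
  C via C→d: +{d}
  S via S→A B B: +{b,d}
  S via S→c: +{c}
  S: {b,c,d}  A: {b,d}  B: {d}  C: {d}
[2] (no change)
  S: {b,c,d}  A: {b,d}  B: {d}  C: {d}

Compute FOLLOW by fixpoint:
initialize: $ ∈ FOLLOW(S)
[1]
  S→A B B: FOLLOW(A) ⊇ FIRST(B) = {d}; new: +{d}
  S→A B B: FOLLOW(B) ⊇ FIRST(B) = {d}; new: +{d}
  S→A B B: FOLLOW(B) ⊇ FOLLOW(S) ⊇ {$}; new: +{$}
  FOLLOW(S)={$}  FOLLOW(A)={d}  FOLLOW(B)={$,d}  FOLLOW(C)={}
[2]
  A→C: FOLLOW(C) ⊇ FOLLOW(A) ⊇ {d}; new: +{d}
  FOLLOW(S)={$}  FOLLOW(A)={d}  FOLLOW(B)={$,d}  FOLLOW(C)={d}
[3] done
  FOLLOW(S)={$}  FOLLOW(A)={d}  FOLLOW(B)={$,d}  FOLLOW(C)={d}

FOLLOW(A) = ["d"]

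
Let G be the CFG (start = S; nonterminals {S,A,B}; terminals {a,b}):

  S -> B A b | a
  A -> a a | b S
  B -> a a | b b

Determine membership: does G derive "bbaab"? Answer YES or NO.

CNF form of G:
  S -> B X2 | a
  A -> T0 T0 | T1 S
  B -> T0 T0 | T1 T1
  T0 -> a
  T1 -> b
  X2 -> A T1

CYK fill:
  T[0,0] 'b' = {T1}  orig:{}
  T[1,1] 'b' = {T1}  orig:{}
  T[2,2] 'a' = {S,T0}  orig:{S}
  T[3,3] 'a' = {S,T0}  orig:{S}
  T[4,4] 'b' = {T1}  orig:{}
  T[0,1] 'bb' = {B}
  T[1,2] 'ba' = {A}
  T[2,3] 'aa' = {A,B}
  T[3,4] 'ab' = ∅
  T[0,2] 'bba' = ∅
  T[1,3] 'baa' = ∅
  T[2,4] 'aab' = {X2}  orig:{}
  T[0,3] 'bbaa' = ∅
  T[1,4] 'baab' = ∅
  T[0,4] 'bbaab' = {S}

S ∈ T[0,4] ⇒ YES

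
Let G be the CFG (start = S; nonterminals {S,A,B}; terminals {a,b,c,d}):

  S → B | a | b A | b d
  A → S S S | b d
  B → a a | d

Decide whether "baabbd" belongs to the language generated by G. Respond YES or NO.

CNF form of G:
  S -> T0 A | T0 T1 | T2 T2 | a | d
  A -> S X3 | T0 T1
  B -> T2 T2 | d
  T0 -> b
  T1 -> d
  T2 -> a
  X3 -> S S

CYK table (by increasing span):
  T[0,0] 'b' = {T0}  orig:{}
  T[1,1] 'a' = {S,T2}  orig:{S}
  T[2,2] 'a' = {S,T2}  orig:{S}
  T[3,3] 'b' = {T0}  orig:{}
  T[4,4] 'b' = {T0}  orig:{}
  T[5,5] 'd' = {B,S,T1}  orig:{B,S}
  T[0,1] 'ba' = ∅
  T[1,2] 'aa' = {B,S,X3}  orig:{B,S}
  T[2,3] 'ab' = ∅
  T[3,4] 'bb' = ∅
  T[4,5] 'bd' = {A,S}
  T[0,2] 'baa' = ∅
  T[1,3] 'aab' = ∅
  T[2,4] 'abb' = ∅
  T[3,5] 'bbd' = {S}
  T[0,3] 'baab' = ∅
  T[1,4] 'aabb' = ∅
  T[2,5] 'abbd' = {X3}  orig:{}
  T[0,4] 'baabb' = ∅
  T[1,5] 'aabbd' = {A,X3}  orig:{A}
  T[0,5] 'baabbd' = {S}

S ∈ T[0,5] ⇒ YES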